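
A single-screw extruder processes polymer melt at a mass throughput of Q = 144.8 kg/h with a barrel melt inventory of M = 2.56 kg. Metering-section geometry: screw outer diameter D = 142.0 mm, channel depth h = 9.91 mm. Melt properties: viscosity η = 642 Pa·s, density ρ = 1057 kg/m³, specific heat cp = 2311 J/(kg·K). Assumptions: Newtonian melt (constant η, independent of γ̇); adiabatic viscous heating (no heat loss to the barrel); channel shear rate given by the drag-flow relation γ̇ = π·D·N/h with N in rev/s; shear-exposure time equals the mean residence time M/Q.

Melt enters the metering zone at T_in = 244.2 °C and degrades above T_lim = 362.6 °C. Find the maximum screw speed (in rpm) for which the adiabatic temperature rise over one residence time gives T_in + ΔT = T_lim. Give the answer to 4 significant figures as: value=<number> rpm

Q_s = Q / 3600 = 144.8 / 3600 = 0.0402222 kg/s
t_res = M / Q_s = 2.56 ÷ 0.0402222 = 63.6464 s
Convert to metres: D = 0.142 m, h = 0.00991 m
ΔT_a = T_lim − T_in = 362.6 − 244.2 = 118.4 K
Invert ΔT = ηγ̇²t_res/(ρcp) for γ̇: γ̇_max² = ΔT_a ρ cp / (η t_res) = 118.4·1057·2311 / (642·63.6464) = 7078.12 s⁻²
Take the square root: γ̇_max = √(7078.12) = 84.1315 s⁻¹
Solve γ̇ = πDN/h for N: N_max = γ̇_max·h/(π·D) = 84.1315 × 0.00991 / (π × 0.142) = 1.86894 rev/s = 112.136 rpm

value=112.1 rpm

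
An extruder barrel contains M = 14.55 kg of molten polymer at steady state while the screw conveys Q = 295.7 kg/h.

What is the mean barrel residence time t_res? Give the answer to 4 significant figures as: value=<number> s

value=177.1 s

Convert throughput: Q = 295.7 kg/h = 295.7/3600 = 0.0821389 kg/s
t_res = M / Q_s = 14.55 / 0.0821389 = 177.139 s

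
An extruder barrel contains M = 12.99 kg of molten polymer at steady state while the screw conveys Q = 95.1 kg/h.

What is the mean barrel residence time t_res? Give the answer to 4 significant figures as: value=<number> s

Convert throughput: Q = 95.1 kg/h = 95.1/3600 = 0.0264167 kg/s
t_res = M / Q_s = 12.99 ÷ 0.0264167 = 491.735 s

value=491.7 s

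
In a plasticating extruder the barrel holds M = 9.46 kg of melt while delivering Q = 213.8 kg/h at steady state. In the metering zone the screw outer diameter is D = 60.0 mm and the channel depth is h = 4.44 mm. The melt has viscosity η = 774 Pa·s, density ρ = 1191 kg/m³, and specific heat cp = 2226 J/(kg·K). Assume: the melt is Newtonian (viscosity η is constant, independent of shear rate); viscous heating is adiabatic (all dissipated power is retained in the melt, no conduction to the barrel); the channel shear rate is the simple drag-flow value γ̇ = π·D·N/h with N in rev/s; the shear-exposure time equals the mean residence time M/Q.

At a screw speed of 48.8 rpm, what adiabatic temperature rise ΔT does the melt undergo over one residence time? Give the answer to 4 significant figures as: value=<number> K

value=55.45 K

Convert throughput: Q = 213.8 kg/h = 213.8/3600 = 0.0593889 kg/s
Mean residence time: t_res = M/Q_s = 9.46 kg / 0.0593889 kg/s = 159.289 s
Convert to SI: D = 0.06 m, h = 0.00444 m, N = 48.8/60 = 0.813333 rev/s
γ̇ = π D N / h = (π)(0.06)(0.813333) / 0.00444 = 34.5292 s⁻¹
ΔT = η·γ̇²·t_res / (ρ·cp) = 774 · (34.5292)² · 159.289 / (1191 · 2226) = 55.4451 K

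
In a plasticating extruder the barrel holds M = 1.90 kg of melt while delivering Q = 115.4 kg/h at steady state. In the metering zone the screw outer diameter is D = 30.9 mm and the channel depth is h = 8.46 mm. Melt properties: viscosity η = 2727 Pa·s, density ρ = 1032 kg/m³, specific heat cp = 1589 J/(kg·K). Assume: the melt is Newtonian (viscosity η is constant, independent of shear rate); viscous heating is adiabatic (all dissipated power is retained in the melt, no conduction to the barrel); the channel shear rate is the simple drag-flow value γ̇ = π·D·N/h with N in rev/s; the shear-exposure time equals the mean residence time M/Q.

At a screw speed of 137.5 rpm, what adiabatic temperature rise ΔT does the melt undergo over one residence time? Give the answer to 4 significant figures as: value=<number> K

value=68.16 K

Q_s = Q / 3600 = 115.4 / 3600 = 0.0320556 kg/s
Mean residence time: t_res = M/Q_s = 1.90 kg / 0.0320556 kg/s = 59.2721 s
Convert to SI: D = 0.0309 m, h = 0.00846 m, N = 137.5/60 = 2.29167 rev/s
γ̇ = π·D·N / h = π · 0.0309 · 2.29167 / 0.00846 = 26.296 s⁻¹
Adiabatic rise: ΔT = η γ̇² t_res / (ρ cp) = 2727·(26.296)²·59.2721 / (1032·1589) = 68.157 K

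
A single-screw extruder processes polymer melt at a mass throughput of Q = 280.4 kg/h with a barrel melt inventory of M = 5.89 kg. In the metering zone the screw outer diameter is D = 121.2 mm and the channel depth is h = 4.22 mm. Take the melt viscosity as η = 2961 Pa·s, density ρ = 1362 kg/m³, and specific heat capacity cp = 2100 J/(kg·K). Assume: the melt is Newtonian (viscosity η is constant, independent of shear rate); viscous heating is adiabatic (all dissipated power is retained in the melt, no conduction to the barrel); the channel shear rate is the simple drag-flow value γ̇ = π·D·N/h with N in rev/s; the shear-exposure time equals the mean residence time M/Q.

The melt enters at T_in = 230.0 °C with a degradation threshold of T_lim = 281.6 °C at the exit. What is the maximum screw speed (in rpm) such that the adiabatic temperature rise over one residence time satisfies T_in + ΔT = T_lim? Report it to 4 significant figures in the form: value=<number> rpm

value=17.07 rpm

Throughput in SI: Q_s = 280.4 kg/h ÷ 3600 s/h = 0.0778889 kg/s
t_res = M / Q_s = 5.89 / 0.0778889 = 75.6205 s
Geometry in SI: D = 121.2 mm → 0.1212 m, h = 4.22 mm → 0.00422 m
Allowable rise: ΔT_a = T_lim − T_in = 281.6 − 230.0 = 51.6 K
γ̇_max² = ΔT_a·ρ·cp / (η·t_res) = [51.6 × 1362 × 2100] / [2961 × 75.6205] = 659.125 s⁻²
γ̇_max = √659.125 = 25.6734 s⁻¹
N_max = γ̇_max h / (πD) = 25.6734·0.00422/(π·0.1212) = 0.28454 rev/s → ×60 = 17.0724 rpm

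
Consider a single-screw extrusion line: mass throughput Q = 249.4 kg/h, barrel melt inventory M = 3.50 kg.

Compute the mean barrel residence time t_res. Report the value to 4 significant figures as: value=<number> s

value=50.52 s

Q_s = Q / 3600 = 249.4 / 3600 = 0.0692778 kg/s
Mean residence time: t_res = M/Q_s = 3.50 kg / 0.0692778 kg/s = 50.5213 s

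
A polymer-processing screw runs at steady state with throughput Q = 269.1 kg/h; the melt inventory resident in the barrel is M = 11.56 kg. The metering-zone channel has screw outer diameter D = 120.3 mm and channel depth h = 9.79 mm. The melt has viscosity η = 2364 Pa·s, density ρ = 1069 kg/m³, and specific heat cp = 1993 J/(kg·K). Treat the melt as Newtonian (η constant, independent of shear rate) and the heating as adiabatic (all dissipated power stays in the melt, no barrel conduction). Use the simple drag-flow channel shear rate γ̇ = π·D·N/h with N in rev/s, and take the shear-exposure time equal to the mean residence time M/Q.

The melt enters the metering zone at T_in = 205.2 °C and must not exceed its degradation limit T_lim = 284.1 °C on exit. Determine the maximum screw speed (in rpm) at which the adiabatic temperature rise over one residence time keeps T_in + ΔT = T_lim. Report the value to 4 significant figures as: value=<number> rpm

value=33.33 rpm

Throughput in SI: Q_s = 269.1 kg/h ÷ 3600 s/h = 0.07475 kg/s
t_res = M / Q_s = 11.56 / 0.07475 = 154.649 s
Geometry in SI: D = 120.3 mm → 0.1203 m, h = 9.79 mm → 0.00979 m
ΔT_a = T_lim − T_in = 284.1 °C − 205.2 °C = 78.9 K
γ̇_max² = ΔT_a·ρ·cp/(η·t_res) = 78.9·1069·1993/(2364·154.649) = 459.799 s⁻²
Take the square root: γ̇_max = √(459.799) = 21.4429 s⁻¹
N_max = γ̇_max·h / (π·D) = 21.4429 · 0.00979 / (π · 0.1203) = 0.555458 rev/s = 33.3275 rpm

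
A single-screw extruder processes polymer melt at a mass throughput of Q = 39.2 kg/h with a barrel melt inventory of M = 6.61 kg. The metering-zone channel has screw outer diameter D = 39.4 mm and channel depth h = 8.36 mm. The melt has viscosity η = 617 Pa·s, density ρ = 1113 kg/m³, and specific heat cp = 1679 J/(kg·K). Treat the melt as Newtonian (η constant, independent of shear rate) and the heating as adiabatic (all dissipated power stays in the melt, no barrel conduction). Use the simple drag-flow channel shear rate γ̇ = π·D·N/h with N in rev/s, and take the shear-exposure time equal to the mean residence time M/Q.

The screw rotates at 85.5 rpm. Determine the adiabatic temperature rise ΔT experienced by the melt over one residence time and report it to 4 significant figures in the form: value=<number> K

value=89.22 K

Convert throughput: Q = 39.2 kg/h = 39.2/3600 = 0.0108889 kg/s
Mean residence time: t_res = M/Q_s = 6.61 kg / 0.0108889 kg/s = 607.041 s
D = 39.4 mm = 0.0394 m;  h = 8.36 mm = 0.00836 m;  N = 85.5 rpm / 60 = 1.425 rev/s
γ̇ = π·D·N / h = π · 0.0394 · 1.425 / 0.00836 = 21.0987 s⁻¹
Adiabatic rise: ΔT = η γ̇² t_res / (ρ cp) = 617·(21.0987)²·607.041 / (1113·1679) = 89.2209 K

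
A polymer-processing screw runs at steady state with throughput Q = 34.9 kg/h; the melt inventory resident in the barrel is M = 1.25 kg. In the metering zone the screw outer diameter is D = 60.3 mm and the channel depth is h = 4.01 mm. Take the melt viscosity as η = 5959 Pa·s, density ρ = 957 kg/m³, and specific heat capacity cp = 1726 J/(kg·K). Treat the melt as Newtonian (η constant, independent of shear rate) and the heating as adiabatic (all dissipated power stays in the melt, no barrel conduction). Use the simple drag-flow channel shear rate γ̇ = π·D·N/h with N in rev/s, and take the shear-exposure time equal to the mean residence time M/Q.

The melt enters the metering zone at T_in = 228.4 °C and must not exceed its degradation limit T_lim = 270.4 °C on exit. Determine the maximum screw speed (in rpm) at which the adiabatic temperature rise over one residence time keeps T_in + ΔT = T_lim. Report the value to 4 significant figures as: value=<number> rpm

Throughput in SI: Q_s = 34.9 kg/h ÷ 3600 s/h = 0.00969444 kg/s
t_res = M / Q_s = 1.25 ÷ 0.00969444 = 128.94 s
D = 60.3 mm = 0.0603 m;  h = 4.01 mm = 0.00401 m
ΔT_a = T_lim − T_in = 270.4 − 228.4 = 42 K
Invert ΔT = ηγ̇²t_res/(ρcp) for γ̇: γ̇_max² = ΔT_a ρ cp / (η t_res) = 42·957·1726 / (5959·128.94) = 90.2904 s⁻²
Take the square root: γ̇_max = √(90.2904) = 9.50213 s⁻¹
Solve γ̇ = πDN/h for N: N_max = γ̇_max·h/(π·D) = 9.50213 × 0.00401 / (π × 0.0603) = 0.20114 rev/s = 12.0684 rpm

value=12.07 rpm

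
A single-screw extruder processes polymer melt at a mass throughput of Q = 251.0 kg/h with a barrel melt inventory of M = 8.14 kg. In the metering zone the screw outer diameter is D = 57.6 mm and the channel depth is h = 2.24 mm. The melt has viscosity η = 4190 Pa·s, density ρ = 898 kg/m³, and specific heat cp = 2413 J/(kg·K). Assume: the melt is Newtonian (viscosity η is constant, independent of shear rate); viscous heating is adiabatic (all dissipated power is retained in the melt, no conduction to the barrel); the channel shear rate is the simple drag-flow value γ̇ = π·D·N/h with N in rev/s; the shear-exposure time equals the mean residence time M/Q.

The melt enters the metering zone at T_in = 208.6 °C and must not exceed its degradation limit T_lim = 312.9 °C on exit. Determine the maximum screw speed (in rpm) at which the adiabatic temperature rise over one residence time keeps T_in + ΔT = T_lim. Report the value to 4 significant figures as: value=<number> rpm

Convert throughput: Q = 251.0 kg/h = 251.0/3600 = 0.0697222 kg/s
Mean residence time: t_res = M/Q_s = 8.14 kg / 0.0697222 kg/s = 116.749 s
D = 57.6 mm = 0.0576 m;  h = 2.24 mm = 0.00224 m
Allowable rise: ΔT_a = T_lim − T_in = 312.9 − 208.6 = 104.3 K
γ̇_max² = ΔT_a·ρ·cp / (η·t_res) = [104.3 × 898 × 2413] / [4190 × 116.749] = 462.009 s⁻²
γ̇_max = sqrt(462.009) = 21.4944 s⁻¹
N_max = γ̇_max h / (πD) = 21.4944·0.00224/(π·0.0576) = 0.266073 rev/s → ×60 = 15.9644 rpm

value=15.96 rpm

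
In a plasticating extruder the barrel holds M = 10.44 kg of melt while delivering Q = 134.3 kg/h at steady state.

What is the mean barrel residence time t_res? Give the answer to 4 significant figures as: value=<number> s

Q_s = Q / 3600 = 134.3 / 3600 = 0.0373056 kg/s
t_res = M / Q_s = 10.44 ÷ 0.0373056 = 279.851 s

value=279.9 s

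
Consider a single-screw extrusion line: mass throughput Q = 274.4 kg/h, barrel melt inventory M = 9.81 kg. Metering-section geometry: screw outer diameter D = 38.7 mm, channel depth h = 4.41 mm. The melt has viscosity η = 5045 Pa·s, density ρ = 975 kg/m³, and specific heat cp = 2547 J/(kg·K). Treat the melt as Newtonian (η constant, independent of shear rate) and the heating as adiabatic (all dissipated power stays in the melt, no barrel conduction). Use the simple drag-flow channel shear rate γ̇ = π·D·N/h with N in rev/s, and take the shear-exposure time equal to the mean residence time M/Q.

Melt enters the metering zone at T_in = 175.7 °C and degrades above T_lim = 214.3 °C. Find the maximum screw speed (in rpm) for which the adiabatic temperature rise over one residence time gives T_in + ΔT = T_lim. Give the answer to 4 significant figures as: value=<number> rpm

Convert throughput: Q = 274.4 kg/h = 274.4/3600 = 0.0762222 kg/s
t_res = M / Q_s = 9.81 / 0.0762222 = 128.703 s
Geometry in SI: D = 38.7 mm → 0.0387 m, h = 4.41 mm → 0.00441 m
ΔT_a = T_lim − T_in = 214.3 °C − 175.7 °C = 38.6 K
Invert ΔT = ηγ̇²t_res/(ρcp) for γ̇: γ̇_max² = ΔT_a ρ cp / (η t_res) = 38.6·975·2547 / (5045·128.703) = 147.629 s⁻²
Take the square root: γ̇_max = √(147.629) = 12.1503 s⁻¹
N_max = γ̇_max·h / (π·D) = 12.1503 · 0.00441 / (π · 0.0387) = 0.440721 rev/s = 26.4433 rpm

value=26.44 rpm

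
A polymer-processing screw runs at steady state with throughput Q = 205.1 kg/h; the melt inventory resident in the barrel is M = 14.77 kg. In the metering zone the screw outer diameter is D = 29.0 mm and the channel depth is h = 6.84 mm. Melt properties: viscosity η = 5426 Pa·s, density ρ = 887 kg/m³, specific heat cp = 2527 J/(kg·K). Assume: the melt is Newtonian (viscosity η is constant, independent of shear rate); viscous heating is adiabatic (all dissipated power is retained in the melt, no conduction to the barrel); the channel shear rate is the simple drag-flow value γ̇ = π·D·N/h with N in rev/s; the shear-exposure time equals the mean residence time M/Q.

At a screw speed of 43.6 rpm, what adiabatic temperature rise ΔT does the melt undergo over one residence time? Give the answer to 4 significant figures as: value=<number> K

Throughput in SI: Q_s = 205.1 kg/h ÷ 3600 s/h = 0.0569722 kg/s
Mean residence time: t_res = M/Q_s = 14.77 kg / 0.0569722 kg/s = 259.249 s
D = 29.0 mm = 0.029 m;  h = 6.84 mm = 0.00684 m;  N = 43.6 rpm / 60 = 0.726667 rev/s
γ̇ = π·D·N / h = π · 0.029 · 0.726667 / 0.00684 = 9.67892 s⁻¹
ΔT = η·γ̇²·t_res / (ρ·cp) = 5426 · (9.67892)² · 259.249 / (887 · 2527) = 58.7925 K

value=58.79 K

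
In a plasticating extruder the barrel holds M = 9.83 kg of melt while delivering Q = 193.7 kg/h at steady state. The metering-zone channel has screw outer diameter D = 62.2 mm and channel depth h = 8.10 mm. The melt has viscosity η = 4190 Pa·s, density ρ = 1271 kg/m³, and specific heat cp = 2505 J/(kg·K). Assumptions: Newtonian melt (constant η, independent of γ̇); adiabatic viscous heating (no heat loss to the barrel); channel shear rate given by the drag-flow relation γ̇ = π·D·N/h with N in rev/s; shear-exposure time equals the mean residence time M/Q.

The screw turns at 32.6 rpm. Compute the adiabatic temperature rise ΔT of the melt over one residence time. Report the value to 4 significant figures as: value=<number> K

Q_s = Q / 3600 = 193.7 / 3600 = 0.0538056 kg/s
t_res = M / Q_s = 9.83 / 0.0538056 = 182.695 s
Geometry in metres: D = 62.2 mm → 0.0622 m, h = 8.10 mm → 0.0081 m; screw speed N = 32.6 rpm = 0.543333 rev/s
Shear rate: γ̇ = πDN/h = π·0.0622·0.543333/0.0081 = 13.1076 s⁻¹
ΔT = η·γ̇²·t_res/(ρ·cp) = [4190 × 13.1076² × 182.695] / [1271 × 2505] = 41.3076 K

value=41.31 K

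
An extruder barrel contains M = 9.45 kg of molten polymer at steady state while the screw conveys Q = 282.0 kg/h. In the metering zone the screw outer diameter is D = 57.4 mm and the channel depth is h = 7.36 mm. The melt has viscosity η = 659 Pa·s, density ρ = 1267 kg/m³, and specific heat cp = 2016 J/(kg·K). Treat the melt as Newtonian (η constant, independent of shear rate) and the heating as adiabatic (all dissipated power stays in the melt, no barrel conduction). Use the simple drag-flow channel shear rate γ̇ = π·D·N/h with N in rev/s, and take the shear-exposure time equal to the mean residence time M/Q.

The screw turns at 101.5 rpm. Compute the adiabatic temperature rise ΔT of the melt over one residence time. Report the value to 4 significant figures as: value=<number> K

value=53.47 K

Q_s = Q / 3600 = 282.0 / 3600 = 0.0783333 kg/s
t_res = M / Q_s = 9.45 ÷ 0.0783333 = 120.638 s
Geometry in metres: D = 57.4 mm → 0.0574 m, h = 7.36 mm → 0.00736 m; screw speed N = 101.5 rpm = 1.69167 rev/s
Shear rate: γ̇ = πDN/h = π·0.0574·1.69167/0.00736 = 41.4475 s⁻¹
Adiabatic rise: ΔT = η γ̇² t_res / (ρ cp) = 659·(41.4475)²·120.638 / (1267·2016) = 53.4689 K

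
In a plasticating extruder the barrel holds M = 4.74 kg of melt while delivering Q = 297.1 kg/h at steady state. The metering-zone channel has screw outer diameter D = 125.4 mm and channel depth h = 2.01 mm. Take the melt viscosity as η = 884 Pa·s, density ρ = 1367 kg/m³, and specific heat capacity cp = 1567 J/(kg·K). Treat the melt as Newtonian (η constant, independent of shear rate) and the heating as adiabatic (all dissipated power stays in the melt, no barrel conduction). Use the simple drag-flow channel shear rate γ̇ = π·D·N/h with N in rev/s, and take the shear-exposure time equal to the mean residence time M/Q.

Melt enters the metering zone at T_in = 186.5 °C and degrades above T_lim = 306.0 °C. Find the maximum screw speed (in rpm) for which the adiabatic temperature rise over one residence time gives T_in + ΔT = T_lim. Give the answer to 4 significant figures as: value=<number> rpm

value=21.74 rpm

Q_s = Q / 3600 = 297.1 / 3600 = 0.0825278 kg/s
Mean residence time: t_res = M/Q_s = 4.74 kg / 0.0825278 kg/s = 57.4352 s
D = 125.4 mm = 0.1254 m;  h = 2.01 mm = 0.00201 m
ΔT_a = T_lim − T_in = 306.0 °C − 186.5 °C = 119.5 K
γ̇_max² = ΔT_a·ρ·cp/(η·t_res) = 119.5·1367·1567/(884·57.4352) = 5041.68 s⁻²
Take the square root: γ̇_max = √(5041.68) = 71.0048 s⁻¹
Solve γ̇ = πDN/h for N: N_max = γ̇_max·h/(π·D) = 71.0048 × 0.00201 / (π × 0.1254) = 0.362273 rev/s = 21.7364 rpm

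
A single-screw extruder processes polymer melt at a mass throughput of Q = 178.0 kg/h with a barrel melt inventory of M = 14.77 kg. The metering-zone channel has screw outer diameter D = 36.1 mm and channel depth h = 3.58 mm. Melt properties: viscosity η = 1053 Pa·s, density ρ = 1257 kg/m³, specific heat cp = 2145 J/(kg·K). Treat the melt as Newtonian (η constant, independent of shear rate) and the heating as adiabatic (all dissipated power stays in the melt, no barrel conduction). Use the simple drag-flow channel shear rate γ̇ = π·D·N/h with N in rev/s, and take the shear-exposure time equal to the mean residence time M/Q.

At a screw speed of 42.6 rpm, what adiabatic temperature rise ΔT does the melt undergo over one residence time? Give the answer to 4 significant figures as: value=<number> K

Q_s = Q / 3600 = 178.0 / 3600 = 0.0494444 kg/s
t_res = M / Q_s = 14.77 / 0.0494444 = 298.719 s
D = 36.1 mm = 0.0361 m;  h = 3.58 mm = 0.00358 m;  N = 42.6 rpm / 60 = 0.71 rev/s
γ̇ = π·D·N / h = π · 0.0361 · 0.71 / 0.00358 = 22.4922 s⁻¹
Adiabatic rise: ΔT = η γ̇² t_res / (ρ cp) = 1053·(22.4922)²·298.719 / (1257·2145) = 59.0192 K

value=59.02 K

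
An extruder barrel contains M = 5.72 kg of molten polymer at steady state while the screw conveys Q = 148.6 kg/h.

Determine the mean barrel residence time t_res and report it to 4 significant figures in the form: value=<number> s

value=138.6 s

Throughput in SI: Q_s = 148.6 kg/h ÷ 3600 s/h = 0.0412778 kg/s
t_res = M / Q_s = 5.72 / 0.0412778 = 138.573 s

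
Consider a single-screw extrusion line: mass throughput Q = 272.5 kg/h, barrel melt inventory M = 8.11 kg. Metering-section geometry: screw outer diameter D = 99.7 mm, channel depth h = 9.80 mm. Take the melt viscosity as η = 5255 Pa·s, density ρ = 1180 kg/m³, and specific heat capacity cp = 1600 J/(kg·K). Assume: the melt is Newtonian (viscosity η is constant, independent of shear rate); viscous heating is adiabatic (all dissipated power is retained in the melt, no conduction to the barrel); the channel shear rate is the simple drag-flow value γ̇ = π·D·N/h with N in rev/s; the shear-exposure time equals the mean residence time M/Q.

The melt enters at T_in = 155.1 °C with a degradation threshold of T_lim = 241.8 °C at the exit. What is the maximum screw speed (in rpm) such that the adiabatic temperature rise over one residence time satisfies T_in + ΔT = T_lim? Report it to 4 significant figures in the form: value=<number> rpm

Throughput in SI: Q_s = 272.5 kg/h ÷ 3600 s/h = 0.0756944 kg/s
t_res = M / Q_s = 8.11 ÷ 0.0756944 = 107.141 s
Geometry in SI: D = 99.7 mm → 0.0997 m, h = 9.80 mm → 0.0098 m
ΔT_a = T_lim − T_in = 241.8 °C − 155.1 °C = 86.7 K
γ̇_max² = ΔT_a·ρ·cp / (η·t_res) = [86.7 × 1180 × 1600] / [5255 × 107.141] = 290.731 s⁻²
γ̇_max = sqrt(290.731) = 17.0508 s⁻¹
Solve γ̇ = πDN/h for N: N_max = γ̇_max·h/(π·D) = 17.0508 × 0.0098 / (π × 0.0997) = 0.533491 rev/s = 32.0094 rpm

value=32.01 rpm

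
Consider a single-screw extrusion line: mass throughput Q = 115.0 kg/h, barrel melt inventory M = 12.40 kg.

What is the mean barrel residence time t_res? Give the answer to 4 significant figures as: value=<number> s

Throughput in SI: Q_s = 115.0 kg/h ÷ 3600 s/h = 0.0319444 kg/s
Mean residence time: t_res = M/Q_s = 12.40 kg / 0.0319444 kg/s = 388.174 s

value=388.2 s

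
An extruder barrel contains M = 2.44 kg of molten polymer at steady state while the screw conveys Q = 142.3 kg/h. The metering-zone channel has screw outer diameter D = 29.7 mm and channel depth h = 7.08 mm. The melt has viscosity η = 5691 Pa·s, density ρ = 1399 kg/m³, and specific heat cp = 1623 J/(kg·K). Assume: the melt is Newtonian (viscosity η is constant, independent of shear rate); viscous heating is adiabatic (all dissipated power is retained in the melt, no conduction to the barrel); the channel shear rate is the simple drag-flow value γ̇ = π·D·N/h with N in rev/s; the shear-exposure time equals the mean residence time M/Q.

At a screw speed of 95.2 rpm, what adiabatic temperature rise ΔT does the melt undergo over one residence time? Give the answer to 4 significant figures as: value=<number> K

value=67.65 K

Q_s = Q / 3600 = 142.3 / 3600 = 0.0395278 kg/s
t_res = M / Q_s = 2.44 / 0.0395278 = 61.7287 s
Convert to SI: D = 0.0297 m, h = 0.00708 m, N = 95.2/60 = 1.58667 rev/s
Shear rate: γ̇ = πDN/h = π·0.0297·1.58667/0.00708 = 20.9102 s⁻¹
ΔT = η·γ̇²·t_res/(ρ·cp) = [5691 × 20.9102² × 61.7287] / [1399 × 1623] = 67.6484 K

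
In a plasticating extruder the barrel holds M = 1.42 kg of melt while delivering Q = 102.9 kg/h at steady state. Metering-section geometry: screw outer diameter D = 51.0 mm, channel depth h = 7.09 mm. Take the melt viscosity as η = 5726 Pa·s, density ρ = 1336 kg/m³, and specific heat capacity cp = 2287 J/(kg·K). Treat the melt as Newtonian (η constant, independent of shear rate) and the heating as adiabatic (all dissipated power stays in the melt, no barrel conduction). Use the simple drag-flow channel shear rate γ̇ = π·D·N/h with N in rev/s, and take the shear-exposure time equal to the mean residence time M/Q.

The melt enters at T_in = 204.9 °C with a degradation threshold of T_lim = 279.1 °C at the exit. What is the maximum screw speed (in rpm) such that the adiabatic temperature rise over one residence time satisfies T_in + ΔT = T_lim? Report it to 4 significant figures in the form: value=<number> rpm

Convert throughput: Q = 102.9 kg/h = 102.9/3600 = 0.0285833 kg/s
t_res = M / Q_s = 1.42 / 0.0285833 = 49.6793 s
Geometry in SI: D = 51.0 mm → 0.051 m, h = 7.09 mm → 0.00709 m
Allowable rise: ΔT_a = T_lim − T_in = 279.1 − 204.9 = 74.2 K
Invert ΔT = ηγ̇²t_res/(ρcp) for γ̇: γ̇_max² = ΔT_a ρ cp / (η t_res) = 74.2·1336·2287 / (5726·49.6793) = 796.984 s⁻²
γ̇_max = sqrt(796.984) = 28.2309 s⁻¹
N_max = γ̇_max h / (πD) = 28.2309·0.00709/(π·0.051) = 1.24925 rev/s → ×60 = 74.9553 rpm

value=74.96 rpm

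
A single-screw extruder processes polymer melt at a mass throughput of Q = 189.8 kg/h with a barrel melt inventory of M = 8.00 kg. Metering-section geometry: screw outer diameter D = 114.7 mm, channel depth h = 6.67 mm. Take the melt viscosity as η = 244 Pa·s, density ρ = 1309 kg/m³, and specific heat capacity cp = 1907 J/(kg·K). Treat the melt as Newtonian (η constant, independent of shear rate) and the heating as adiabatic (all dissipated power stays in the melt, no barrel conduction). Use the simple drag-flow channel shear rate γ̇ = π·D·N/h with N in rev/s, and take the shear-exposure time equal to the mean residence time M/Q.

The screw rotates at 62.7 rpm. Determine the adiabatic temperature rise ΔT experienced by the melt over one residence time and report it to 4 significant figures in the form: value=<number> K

value=47.27 K

Throughput in SI: Q_s = 189.8 kg/h ÷ 3600 s/h = 0.0527222 kg/s
t_res = M / Q_s = 8.00 / 0.0527222 = 151.739 s
Convert to SI: D = 0.1147 m, h = 0.00667 m, N = 62.7/60 = 1.045 rev/s
γ̇ = π D N / h = (π)(0.1147)(1.045) / 0.00667 = 56.4552 s⁻¹
ΔT = η·γ̇²·t_res / (ρ·cp) = 244 · (56.4552)² · 151.739 / (1309 · 1907) = 47.2719 K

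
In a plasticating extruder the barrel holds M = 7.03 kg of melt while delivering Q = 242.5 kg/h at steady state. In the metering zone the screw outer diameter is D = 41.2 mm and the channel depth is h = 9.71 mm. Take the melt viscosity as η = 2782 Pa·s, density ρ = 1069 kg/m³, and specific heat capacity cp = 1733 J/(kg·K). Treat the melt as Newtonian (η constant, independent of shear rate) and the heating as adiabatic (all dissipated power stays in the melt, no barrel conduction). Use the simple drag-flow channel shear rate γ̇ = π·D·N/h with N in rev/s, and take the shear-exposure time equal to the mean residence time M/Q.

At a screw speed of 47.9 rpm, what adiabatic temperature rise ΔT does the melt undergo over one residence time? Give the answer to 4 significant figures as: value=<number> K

Q_s = Q / 3600 = 242.5 / 3600 = 0.0673611 kg/s
Mean residence time: t_res = M/Q_s = 7.03 kg / 0.0673611 kg/s = 104.363 s
D = 41.2 mm = 0.0412 m;  h = 9.71 mm = 0.00971 m;  N = 47.9 rpm / 60 = 0.798333 rev/s
γ̇ = π D N / h = (π)(0.0412)(0.798333) / 0.00971 = 10.6417 s⁻¹
ΔT = η·γ̇²·t_res/(ρ·cp) = [2782 × 10.6417² × 104.363] / [1069 × 1733] = 17.7481 K

value=17.75 K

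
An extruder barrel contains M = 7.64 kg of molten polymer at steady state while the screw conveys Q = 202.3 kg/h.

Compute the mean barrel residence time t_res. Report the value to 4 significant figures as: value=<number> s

Convert throughput: Q = 202.3 kg/h = 202.3/3600 = 0.0561944 kg/s
t_res = M / Q_s = 7.64 / 0.0561944 = 135.957 s

value=136.0 s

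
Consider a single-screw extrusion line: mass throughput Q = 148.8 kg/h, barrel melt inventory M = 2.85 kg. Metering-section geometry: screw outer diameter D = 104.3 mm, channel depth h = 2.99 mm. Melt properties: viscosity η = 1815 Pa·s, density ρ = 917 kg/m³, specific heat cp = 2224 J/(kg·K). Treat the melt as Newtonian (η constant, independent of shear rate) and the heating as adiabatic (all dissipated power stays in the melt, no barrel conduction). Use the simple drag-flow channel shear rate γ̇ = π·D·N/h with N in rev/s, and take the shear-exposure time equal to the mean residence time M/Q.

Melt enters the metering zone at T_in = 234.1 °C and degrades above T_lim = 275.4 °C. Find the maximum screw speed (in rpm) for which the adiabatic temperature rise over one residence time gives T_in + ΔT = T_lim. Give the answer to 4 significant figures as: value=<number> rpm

Q_s = Q / 3600 = 148.8 / 3600 = 0.0413333 kg/s
t_res = M / Q_s = 2.85 ÷ 0.0413333 = 68.9516 s
Geometry in SI: D = 104.3 mm → 0.1043 m, h = 2.99 mm → 0.00299 m
ΔT_a = T_lim − T_in = 275.4 °C − 234.1 °C = 41.3 K
Invert ΔT = ηγ̇²t_res/(ρcp) for γ̇: γ̇_max² = ΔT_a ρ cp / (η t_res) = 41.3·917·2224 / (1815·68.9516) = 673.028 s⁻²
γ̇_max = sqrt(673.028) = 25.9428 s⁻¹
N_max = γ̇_max·h / (π·D) = 25.9428 · 0.00299 / (π · 0.1043) = 0.23673 rev/s = 14.2038 rpm

value=14.20 rpm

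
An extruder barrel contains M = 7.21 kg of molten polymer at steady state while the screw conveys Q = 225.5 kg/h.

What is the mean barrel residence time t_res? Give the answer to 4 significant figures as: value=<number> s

value=115.1 s

Throughput in SI: Q_s = 225.5 kg/h ÷ 3600 s/h = 0.0626389 kg/s
Mean residence time: t_res = M/Q_s = 7.21 kg / 0.0626389 kg/s = 115.104 s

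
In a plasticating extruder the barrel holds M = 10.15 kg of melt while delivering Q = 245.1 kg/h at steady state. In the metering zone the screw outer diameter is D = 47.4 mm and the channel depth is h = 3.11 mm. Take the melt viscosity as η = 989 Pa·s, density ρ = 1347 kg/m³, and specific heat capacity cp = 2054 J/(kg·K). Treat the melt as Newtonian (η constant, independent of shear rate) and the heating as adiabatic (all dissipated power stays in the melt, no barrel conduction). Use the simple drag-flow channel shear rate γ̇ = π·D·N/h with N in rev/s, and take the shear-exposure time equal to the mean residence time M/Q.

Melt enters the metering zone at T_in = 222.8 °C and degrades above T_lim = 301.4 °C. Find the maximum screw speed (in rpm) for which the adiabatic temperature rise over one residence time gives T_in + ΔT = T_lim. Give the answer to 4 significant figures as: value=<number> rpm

value=48.12 rpm

Q_s = Q / 3600 = 245.1 / 3600 = 0.0680833 kg/s
t_res = M / Q_s = 10.15 / 0.0680833 = 149.082 s
Geometry in SI: D = 47.4 mm → 0.0474 m, h = 3.11 mm → 0.00311 m
ΔT_a = T_lim − T_in = 301.4 °C − 222.8 °C = 78.6 K
γ̇_max² = ΔT_a·ρ·cp/(η·t_res) = 78.6·1347·2054/(989·149.082) = 1474.92 s⁻²
Take the square root: γ̇_max = √(1474.92) = 38.4047 s⁻¹
N_max = γ̇_max h / (πD) = 38.4047·0.00311/(π·0.0474) = 0.802078 rev/s → ×60 = 48.1247 rpm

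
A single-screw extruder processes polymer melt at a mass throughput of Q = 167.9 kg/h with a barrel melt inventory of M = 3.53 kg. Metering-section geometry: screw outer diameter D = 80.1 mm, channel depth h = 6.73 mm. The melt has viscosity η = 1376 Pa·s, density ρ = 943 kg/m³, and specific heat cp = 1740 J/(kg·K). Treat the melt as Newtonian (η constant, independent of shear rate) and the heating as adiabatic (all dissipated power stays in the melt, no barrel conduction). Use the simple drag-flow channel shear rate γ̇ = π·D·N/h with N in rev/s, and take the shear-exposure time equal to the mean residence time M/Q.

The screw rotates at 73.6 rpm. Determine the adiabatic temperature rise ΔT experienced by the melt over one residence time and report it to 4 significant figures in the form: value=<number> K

value=133.5 K

Q_s = Q / 3600 = 167.9 / 3600 = 0.0466389 kg/s
t_res = M / Q_s = 3.53 ÷ 0.0466389 = 75.6879 s
Convert to SI: D = 0.0801 m, h = 0.00673 m, N = 73.6/60 = 1.22667 rev/s
Shear rate: γ̇ = πDN/h = π·0.0801·1.22667/0.00673 = 45.8663 s⁻¹
ΔT = η·γ̇²·t_res / (ρ·cp) = 1376 · (45.8663)² · 75.6879 / (943 · 1740) = 133.528 K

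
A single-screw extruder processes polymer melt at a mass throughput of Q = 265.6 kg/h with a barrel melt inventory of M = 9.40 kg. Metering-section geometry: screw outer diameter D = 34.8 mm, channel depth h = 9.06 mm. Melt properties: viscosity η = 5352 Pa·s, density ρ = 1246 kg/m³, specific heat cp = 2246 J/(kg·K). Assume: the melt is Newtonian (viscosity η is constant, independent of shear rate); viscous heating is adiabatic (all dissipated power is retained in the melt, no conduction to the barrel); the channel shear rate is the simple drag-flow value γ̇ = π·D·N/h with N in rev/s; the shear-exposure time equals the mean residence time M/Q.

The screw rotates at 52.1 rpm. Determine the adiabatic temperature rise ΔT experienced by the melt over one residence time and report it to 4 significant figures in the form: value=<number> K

value=26.75 K

Q_s = Q / 3600 = 265.6 / 3600 = 0.0737778 kg/s
t_res = M / Q_s = 9.40 / 0.0737778 = 127.41 s
D = 34.8 mm = 0.0348 m;  h = 9.06 mm = 0.00906 m;  N = 52.1 rpm / 60 = 0.868333 rev/s
γ̇ = π·D·N / h = π · 0.0348 · 0.868333 / 0.00906 = 10.4782 s⁻¹
ΔT = η·γ̇²·t_res / (ρ·cp) = 5352 · (10.4782)² · 127.41 / (1246 · 2246) = 26.7526 K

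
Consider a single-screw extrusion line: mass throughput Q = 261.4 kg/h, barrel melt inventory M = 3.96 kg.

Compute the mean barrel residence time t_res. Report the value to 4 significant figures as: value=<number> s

value=54.54 s

Q_s = Q / 3600 = 261.4 / 3600 = 0.0726111 kg/s
t_res = M / Q_s = 3.96 ÷ 0.0726111 = 54.5371 s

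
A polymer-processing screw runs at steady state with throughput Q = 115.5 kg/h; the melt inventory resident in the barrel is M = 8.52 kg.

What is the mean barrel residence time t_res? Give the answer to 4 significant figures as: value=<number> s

Convert throughput: Q = 115.5 kg/h = 115.5/3600 = 0.0320833 kg/s
t_res = M / Q_s = 8.52 / 0.0320833 = 265.558 s

value=265.6 s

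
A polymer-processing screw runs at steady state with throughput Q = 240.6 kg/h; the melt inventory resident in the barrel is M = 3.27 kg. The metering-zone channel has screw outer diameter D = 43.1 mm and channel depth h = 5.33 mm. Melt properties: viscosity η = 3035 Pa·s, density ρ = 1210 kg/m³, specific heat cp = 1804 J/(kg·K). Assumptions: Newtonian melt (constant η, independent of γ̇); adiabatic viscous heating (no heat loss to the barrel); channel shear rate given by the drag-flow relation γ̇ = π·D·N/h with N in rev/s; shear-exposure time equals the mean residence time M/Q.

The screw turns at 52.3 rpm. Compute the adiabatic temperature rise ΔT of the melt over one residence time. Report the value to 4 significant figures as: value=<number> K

Throughput in SI: Q_s = 240.6 kg/h ÷ 3600 s/h = 0.0668333 kg/s
t_res = M / Q_s = 3.27 ÷ 0.0668333 = 48.9277 s
D = 43.1 mm = 0.0431 m;  h = 5.33 mm = 0.00533 m;  N = 52.3 rpm / 60 = 0.871667 rev/s
γ̇ = π·D·N / h = π · 0.0431 · 0.871667 / 0.00533 = 22.1437 s⁻¹
ΔT = η·γ̇²·t_res / (ρ·cp) = 3035 · (22.1437)² · 48.9277 / (1210 · 1804) = 33.3574 K

value=33.36 K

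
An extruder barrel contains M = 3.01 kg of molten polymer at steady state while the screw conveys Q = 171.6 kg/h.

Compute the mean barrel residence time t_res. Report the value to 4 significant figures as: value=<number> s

value=63.15 s

Throughput in SI: Q_s = 171.6 kg/h ÷ 3600 s/h = 0.0476667 kg/s
Mean residence time: t_res = M/Q_s = 3.01 kg / 0.0476667 kg/s = 63.1469 s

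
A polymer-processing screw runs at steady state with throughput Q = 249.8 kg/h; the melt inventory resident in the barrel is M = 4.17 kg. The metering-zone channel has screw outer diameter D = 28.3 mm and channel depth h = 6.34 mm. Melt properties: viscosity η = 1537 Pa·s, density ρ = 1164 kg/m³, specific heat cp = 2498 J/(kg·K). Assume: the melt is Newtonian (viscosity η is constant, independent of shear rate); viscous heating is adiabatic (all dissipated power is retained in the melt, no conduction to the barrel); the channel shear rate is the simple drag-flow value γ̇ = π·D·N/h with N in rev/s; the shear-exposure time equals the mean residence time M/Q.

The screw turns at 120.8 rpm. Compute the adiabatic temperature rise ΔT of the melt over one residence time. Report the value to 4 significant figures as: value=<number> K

value=25.32 K

Convert throughput: Q = 249.8 kg/h = 249.8/3600 = 0.0693889 kg/s
Mean residence time: t_res = M/Q_s = 4.17 kg / 0.0693889 kg/s = 60.0961 s
Geometry in metres: D = 28.3 mm → 0.0283 m, h = 6.34 mm → 0.00634 m; screw speed N = 120.8 rpm = 2.01333 rev/s
Shear rate: γ̇ = πDN/h = π·0.0283·2.01333/0.00634 = 28.2334 s⁻¹
ΔT = η·γ̇²·t_res / (ρ·cp) = 1537 · (28.2334)² · 60.0961 / (1164 · 2498) = 25.3221 K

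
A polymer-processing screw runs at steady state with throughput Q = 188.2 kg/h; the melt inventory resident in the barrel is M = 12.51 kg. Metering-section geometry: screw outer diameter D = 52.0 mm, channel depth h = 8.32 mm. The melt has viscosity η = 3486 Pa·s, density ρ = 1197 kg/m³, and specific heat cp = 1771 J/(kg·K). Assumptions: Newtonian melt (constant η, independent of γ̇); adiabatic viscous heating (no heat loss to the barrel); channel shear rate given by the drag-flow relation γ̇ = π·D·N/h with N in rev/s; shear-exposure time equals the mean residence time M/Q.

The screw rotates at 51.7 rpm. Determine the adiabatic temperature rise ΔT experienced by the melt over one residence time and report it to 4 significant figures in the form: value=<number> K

value=112.6 K

Convert throughput: Q = 188.2 kg/h = 188.2/3600 = 0.0522778 kg/s
Mean residence time: t_res = M/Q_s = 12.51 kg / 0.0522778 kg/s = 239.299 s
D = 52.0 mm = 0.052 m;  h = 8.32 mm = 0.00832 m;  N = 51.7 rpm / 60 = 0.861667 rev/s
Shear rate: γ̇ = πDN/h = π·0.052·0.861667/0.00832 = 16.9188 s⁻¹
ΔT = η·γ̇²·t_res/(ρ·cp) = [3486 × 16.9188² × 239.299] / [1197 × 1771] = 112.64 K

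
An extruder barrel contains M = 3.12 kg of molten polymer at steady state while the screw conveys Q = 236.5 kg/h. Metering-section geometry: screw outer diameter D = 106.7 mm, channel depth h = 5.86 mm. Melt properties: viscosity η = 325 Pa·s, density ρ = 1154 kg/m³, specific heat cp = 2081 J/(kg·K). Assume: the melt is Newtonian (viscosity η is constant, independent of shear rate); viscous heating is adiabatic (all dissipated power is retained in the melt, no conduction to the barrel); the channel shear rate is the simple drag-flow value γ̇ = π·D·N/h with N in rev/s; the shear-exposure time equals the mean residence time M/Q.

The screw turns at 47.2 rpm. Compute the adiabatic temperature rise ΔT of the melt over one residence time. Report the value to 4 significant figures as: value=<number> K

Convert throughput: Q = 236.5 kg/h = 236.5/3600 = 0.0656944 kg/s
t_res = M / Q_s = 3.12 / 0.0656944 = 47.4926 s
Convert to SI: D = 0.1067 m, h = 0.00586 m, N = 47.2/60 = 0.786667 rev/s
Shear rate: γ̇ = πDN/h = π·0.1067·0.786667/0.00586 = 44.9995 s⁻¹
ΔT = η·γ̇²·t_res/(ρ·cp) = [325 × 44.9995² × 47.4926] / [1154 × 2081] = 13.0151 K

value=13.02 K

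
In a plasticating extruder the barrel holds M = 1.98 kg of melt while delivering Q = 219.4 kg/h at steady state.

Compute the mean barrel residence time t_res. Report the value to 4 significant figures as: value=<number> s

value=32.49 s

Q_s = Q / 3600 = 219.4 / 3600 = 0.0609444 kg/s
Mean residence time: t_res = M/Q_s = 1.98 kg / 0.0609444 kg/s = 32.4886 s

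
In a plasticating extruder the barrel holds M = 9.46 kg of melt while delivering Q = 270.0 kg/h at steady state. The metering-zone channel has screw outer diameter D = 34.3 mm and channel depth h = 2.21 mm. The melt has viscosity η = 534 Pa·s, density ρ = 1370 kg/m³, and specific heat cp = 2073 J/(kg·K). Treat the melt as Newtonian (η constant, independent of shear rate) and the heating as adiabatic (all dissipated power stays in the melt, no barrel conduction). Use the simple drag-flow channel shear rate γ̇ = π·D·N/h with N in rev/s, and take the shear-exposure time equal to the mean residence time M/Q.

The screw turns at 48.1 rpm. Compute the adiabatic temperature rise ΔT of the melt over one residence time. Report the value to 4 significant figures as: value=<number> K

value=36.24 K

Throughput in SI: Q_s = 270.0 kg/h ÷ 3600 s/h = 0.075 kg/s
Mean residence time: t_res = M/Q_s = 9.46 kg / 0.075 kg/s = 126.133 s
D = 34.3 mm = 0.0343 m;  h = 2.21 mm = 0.00221 m;  N = 48.1 rpm / 60 = 0.801667 rev/s
Shear rate: γ̇ = πDN/h = π·0.0343·0.801667/0.00221 = 39.0882 s⁻¹
ΔT = η·γ̇²·t_res / (ρ·cp) = 534 · (39.0882)² · 126.133 / (1370 · 2073) = 36.2362 K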